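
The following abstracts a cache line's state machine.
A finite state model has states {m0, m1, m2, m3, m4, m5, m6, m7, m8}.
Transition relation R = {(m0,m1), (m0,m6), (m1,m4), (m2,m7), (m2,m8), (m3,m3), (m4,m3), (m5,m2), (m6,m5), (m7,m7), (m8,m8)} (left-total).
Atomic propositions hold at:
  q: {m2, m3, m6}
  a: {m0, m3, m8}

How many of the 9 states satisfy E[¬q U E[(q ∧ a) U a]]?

Sat(¬q) = {m0, m1, m4, m5, m7, m8}
Sat(q ∧ a) = {m3}
E[(q ∧ a) U a]: least fixpoint, start Z0 = Sat(a) = {m0, m3, m8}, add states in Sat(q ∧ a) with some successor in Z. Already a fixed point.
Sat(E[(q ∧ a) U a]) = {m0, m3, m8}
E[¬q U E[(q ∧ a) U a]]: least fixpoint, start Z0 = Sat(E[(q ∧ a) U a]) = {m0, m3, m8}, add states in Sat(¬q) with some successor in Z. Z1 = {m0, m3, m4, m8}; Z2 = {m0, m1, m3, m4, m8}; fixed.
Sat(E[¬q U E[(q ∧ a) U a]]) = {m0, m1, m3, m4, m8}
|Sat(E[¬q U E[(q ∧ a) U a]])| = |{m0, m1, m3, m4, m8}| = 5.

5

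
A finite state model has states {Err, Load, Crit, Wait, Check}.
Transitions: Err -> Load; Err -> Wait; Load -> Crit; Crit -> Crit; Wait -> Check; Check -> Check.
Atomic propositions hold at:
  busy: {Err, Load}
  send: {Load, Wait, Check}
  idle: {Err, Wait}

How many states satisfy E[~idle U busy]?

Sat(~idle) = {Load, Crit, Check}
E[~idle U busy]: least fixpoint, start Z0 = Sat(busy) = {Err, Load}, add states in Sat(~idle) with some successor in Z. Already a fixed point.
Sat(E[~idle U busy]) = {Err, Load}
|Sat(E[~idle U busy])| = |{Err, Load}| = 2.

2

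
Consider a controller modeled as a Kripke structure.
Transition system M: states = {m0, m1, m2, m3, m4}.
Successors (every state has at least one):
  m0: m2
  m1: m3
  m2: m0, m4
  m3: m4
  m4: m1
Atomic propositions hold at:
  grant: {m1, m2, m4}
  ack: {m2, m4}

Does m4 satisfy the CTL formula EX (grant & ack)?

Sat(grant & ack) = {m2, m4}
Sat(EX (grant & ack)) = {s : some successor in {m2, m4}} = {m0, m2, m3}
m4 ∉ Sat(EX (grant & ack)) = {m0, m2, m3}, so the formula does not hold at m4.

No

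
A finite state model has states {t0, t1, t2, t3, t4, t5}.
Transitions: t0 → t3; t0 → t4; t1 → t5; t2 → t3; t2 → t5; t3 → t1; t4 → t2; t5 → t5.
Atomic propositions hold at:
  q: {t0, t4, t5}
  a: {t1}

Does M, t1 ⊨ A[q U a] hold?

A[q U a]: least fixpoint, start Z0 = Sat(a) = {t1}, add states in Sat(q) with every successor in Z. Already a fixed point.
Sat(A[q U a]) = {t1}
t1 ∈ Sat(A[q U a]) = {t1}, so the formula holds at t1.

Yes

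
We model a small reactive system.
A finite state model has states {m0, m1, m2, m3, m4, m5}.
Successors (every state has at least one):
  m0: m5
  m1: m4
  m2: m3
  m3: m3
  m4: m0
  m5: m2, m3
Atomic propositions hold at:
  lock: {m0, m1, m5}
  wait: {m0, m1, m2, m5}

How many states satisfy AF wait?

AF wait: least fixpoint, start Z0 = {m0, m1, m2, m5}, add states with every successor in Z. Z1 = {m0, m1, m2, m4, m5}; fixed.
Sat(AF wait) = {m0, m1, m2, m4, m5}
|Sat(AF wait)| = |{m0, m1, m2, m4, m5}| = 5.

5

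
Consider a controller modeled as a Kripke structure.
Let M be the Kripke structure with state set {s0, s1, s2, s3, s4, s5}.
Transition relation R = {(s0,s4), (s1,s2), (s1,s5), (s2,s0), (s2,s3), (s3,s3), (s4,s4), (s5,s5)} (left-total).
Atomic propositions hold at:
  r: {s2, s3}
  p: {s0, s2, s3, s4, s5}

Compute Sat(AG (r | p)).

{s0, s2, s3, s4, s5}

Sat(r | p) = {s0, s2, s3, s4, s5}
AG (r | p): greatest fixpoint, start Z0 = {s0, s2, s3, s4, s5}, keep only states in Sat with every successor in Z. Already a fixed point.
Sat(AG (r | p)) = {s0, s2, s3, s4, s5}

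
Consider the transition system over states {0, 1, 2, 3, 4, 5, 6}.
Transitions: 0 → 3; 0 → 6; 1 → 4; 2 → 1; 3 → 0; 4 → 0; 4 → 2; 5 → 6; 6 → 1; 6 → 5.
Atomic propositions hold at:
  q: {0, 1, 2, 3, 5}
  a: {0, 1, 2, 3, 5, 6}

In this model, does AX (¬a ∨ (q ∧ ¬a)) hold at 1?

Sat(¬a) = {4}
Sat(q ∧ ¬a) = ∅
Sat(¬a ∨ (q ∧ ¬a)) = {4}
Sat(AX (¬a ∨ (q ∧ ¬a))) = {s : every successor in {4}} = {1}
1 ∈ Sat(AX (¬a ∨ (q ∧ ¬a))) = {1}, so the formula holds at 1.

Yes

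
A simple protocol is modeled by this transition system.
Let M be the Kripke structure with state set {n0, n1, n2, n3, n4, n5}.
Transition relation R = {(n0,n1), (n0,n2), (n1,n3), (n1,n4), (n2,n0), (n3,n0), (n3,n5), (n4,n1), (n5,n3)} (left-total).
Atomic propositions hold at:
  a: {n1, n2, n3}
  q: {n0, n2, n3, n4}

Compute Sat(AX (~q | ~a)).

Sat(~q) = {n1, n5}
Sat(~a) = {n0, n4, n5}
Sat(~q | ~a) = {n0, n1, n4, n5}
Sat(AX (~q | ~a)) = {s : every successor in {n0, n1, n4, n5}} = {n2, n3, n4}

{n2, n3, n4}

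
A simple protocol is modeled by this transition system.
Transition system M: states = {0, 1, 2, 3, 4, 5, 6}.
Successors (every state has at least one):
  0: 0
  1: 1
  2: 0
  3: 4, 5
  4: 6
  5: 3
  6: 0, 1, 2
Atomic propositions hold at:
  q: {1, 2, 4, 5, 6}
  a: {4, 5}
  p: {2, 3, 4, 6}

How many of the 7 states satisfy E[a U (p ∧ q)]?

3

Sat(p ∧ q) = {2, 4, 6}
E[a U (p ∧ q)]: least fixpoint, start Z0 = Sat((p ∧ q)) = {2, 4, 6}, add states in Sat(a) with some successor in Z. Already a fixed point.
Sat(E[a U (p ∧ q)]) = {2, 4, 6}
|Sat(E[a U (p ∧ q)])| = |{2, 4, 6}| = 3.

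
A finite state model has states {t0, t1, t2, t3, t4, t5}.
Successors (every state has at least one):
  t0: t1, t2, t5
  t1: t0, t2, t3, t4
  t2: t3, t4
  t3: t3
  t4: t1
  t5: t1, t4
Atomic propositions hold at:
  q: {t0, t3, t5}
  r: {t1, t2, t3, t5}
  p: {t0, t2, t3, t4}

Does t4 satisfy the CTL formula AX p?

No

Sat(AX p) = {s : every successor in {t0, t2, t3, t4}} = {t1, t2, t3}
t4 ∉ Sat(AX p) = {t1, t2, t3}, so the formula does not hold at t4.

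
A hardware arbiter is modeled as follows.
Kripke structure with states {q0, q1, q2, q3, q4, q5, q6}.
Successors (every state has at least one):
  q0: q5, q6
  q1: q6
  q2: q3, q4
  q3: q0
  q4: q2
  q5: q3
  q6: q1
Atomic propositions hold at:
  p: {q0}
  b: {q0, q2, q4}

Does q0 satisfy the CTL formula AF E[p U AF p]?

Yes

AF p: least fixpoint, start Z0 = {q0}, add states with every successor in Z. Z1 = {q0, q3}; Z2 = {q0, q3, q5}; fixed.
Sat(AF p) = {q0, q3, q5}
E[p U AF p]: least fixpoint, start Z0 = Sat(AF p) = {q0, q3, q5}, add states in Sat(p) with some successor in Z. Already a fixed point.
Sat(E[p U AF p]) = {q0, q3, q5}
AF E[p U AF p]: least fixpoint, start Z0 = {q0, q3, q5}, add states with every successor in Z. Already a fixed point.
Sat(AF E[p U AF p]) = {q0, q3, q5}
q0 ∈ Sat(AF E[p U AF p]) = {q0, q3, q5}, so the formula holds at q0.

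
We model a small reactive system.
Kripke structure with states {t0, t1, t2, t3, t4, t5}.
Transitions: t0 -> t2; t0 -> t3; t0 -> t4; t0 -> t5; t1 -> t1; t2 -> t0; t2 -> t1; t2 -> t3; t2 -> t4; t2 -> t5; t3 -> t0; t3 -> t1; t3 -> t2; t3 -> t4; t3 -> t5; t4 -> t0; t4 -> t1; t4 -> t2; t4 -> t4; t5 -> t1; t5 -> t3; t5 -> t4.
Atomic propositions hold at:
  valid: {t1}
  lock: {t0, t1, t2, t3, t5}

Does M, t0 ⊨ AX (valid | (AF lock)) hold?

No

AF lock: least fixpoint, start Z0 = {t0, t1, t2, t3, t5}, add states with every successor in Z. Already a fixed point.
Sat(AF lock) = {t0, t1, t2, t3, t5}
Sat(valid | (AF lock)) = {t0, t1, t2, t3, t5}
Sat(AX (valid | (AF lock))) = {s : every successor in {t0, t1, t2, t3, t5}} = {t1}
t0 ∉ Sat(AX (valid | (AF lock))) = {t1}, so the formula does not hold at t0.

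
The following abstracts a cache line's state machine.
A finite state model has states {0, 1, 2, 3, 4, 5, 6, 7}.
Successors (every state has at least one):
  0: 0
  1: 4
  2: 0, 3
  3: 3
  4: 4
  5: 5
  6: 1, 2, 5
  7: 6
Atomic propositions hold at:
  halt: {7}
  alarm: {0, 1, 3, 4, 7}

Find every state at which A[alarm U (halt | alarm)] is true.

Sat(halt | alarm) = {0, 1, 3, 4, 7}
A[alarm U (halt | alarm)]: least fixpoint, start Z0 = Sat((halt | alarm)) = {0, 1, 3, 4, 7}, add states in Sat(alarm) with every successor in Z. Already a fixed point.
Sat(A[alarm U (halt | alarm)]) = {0, 1, 3, 4, 7}

{0, 1, 3, 4, 7}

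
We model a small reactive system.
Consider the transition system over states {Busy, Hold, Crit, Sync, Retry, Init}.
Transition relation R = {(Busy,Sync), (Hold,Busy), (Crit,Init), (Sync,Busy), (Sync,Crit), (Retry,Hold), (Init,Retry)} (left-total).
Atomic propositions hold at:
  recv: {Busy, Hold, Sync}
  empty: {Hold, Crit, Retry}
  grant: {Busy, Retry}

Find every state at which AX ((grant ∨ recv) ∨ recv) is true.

{Busy, Hold, Retry, Init}

Sat(grant ∨ recv) = {Busy, Hold, Sync, Retry}
Sat((grant ∨ recv) ∨ recv) = {Busy, Hold, Sync, Retry}
Sat(AX ((grant ∨ recv) ∨ recv)) = {s : every successor in {Busy, Hold, Sync, Retry}} = {Busy, Hold, Retry, Init}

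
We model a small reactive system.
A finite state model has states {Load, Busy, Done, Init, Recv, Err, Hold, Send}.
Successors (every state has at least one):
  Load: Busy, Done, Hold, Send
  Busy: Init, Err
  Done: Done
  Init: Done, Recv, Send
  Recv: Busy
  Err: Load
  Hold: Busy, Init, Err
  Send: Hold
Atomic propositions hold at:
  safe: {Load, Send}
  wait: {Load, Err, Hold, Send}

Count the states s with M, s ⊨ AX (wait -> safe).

4

Sat(wait -> safe) = {Load, Busy, Done, Init, Recv, Send}
Sat(AX (wait -> safe)) = {s : every successor in {Load, Busy, Done, Init, Recv, Send}} = {Done, Init, Recv, Err}
|Sat(AX (wait -> safe))| = |{Done, Init, Recv, Err}| = 4.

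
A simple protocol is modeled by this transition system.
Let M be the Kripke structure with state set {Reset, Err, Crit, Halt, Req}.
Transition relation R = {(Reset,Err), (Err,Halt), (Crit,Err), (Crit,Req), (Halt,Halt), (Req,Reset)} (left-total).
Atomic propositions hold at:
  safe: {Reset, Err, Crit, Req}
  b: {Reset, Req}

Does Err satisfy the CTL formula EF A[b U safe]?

Yes

A[b U safe]: least fixpoint, start Z0 = Sat(safe) = {Reset, Err, Crit, Req}, add states in Sat(b) with every successor in Z. Already a fixed point.
Sat(A[b U safe]) = {Reset, Err, Crit, Req}
EF A[b U safe]: least fixpoint, start Z0 = {Reset, Err, Crit, Req}, add states with some successor in Z. Already a fixed point.
Sat(EF A[b U safe]) = {Reset, Err, Crit, Req}
Err ∈ Sat(EF A[b U safe]) = {Reset, Err, Crit, Req}, so the formula holds at Err.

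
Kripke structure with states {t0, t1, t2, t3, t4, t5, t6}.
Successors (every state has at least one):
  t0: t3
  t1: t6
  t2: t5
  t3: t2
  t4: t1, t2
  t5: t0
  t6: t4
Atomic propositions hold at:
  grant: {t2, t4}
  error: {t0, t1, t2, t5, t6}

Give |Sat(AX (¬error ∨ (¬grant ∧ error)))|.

5

Sat(¬error) = {t3, t4}
Sat(¬grant) = {t0, t1, t3, t5, t6}
Sat(¬grant ∧ error) = {t0, t1, t5, t6}
Sat(¬error ∨ (¬grant ∧ error)) = {t0, t1, t3, t4, t5, t6}
Sat(AX (¬error ∨ (¬grant ∧ error))) = {s : every successor in {t0, t1, t3, t4, t5, t6}} = {t0, t1, t2, t5, t6}
|Sat(AX (¬error ∨ (¬grant ∧ error)))| = |{t0, t1, t2, t5, t6}| = 5.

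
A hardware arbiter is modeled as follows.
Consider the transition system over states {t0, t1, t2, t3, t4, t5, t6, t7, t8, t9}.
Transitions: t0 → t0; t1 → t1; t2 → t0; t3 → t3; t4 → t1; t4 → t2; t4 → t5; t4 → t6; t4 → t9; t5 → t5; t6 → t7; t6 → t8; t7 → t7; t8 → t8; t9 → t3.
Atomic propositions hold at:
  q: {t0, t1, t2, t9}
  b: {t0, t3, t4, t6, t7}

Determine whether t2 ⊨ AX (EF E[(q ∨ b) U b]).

Yes

Sat(q ∨ b) = {t0, t1, t2, t3, t4, t6, t7, t9}
E[(q ∨ b) U b]: least fixpoint, start Z0 = Sat(b) = {t0, t3, t4, t6, t7}, add states in Sat(q ∨ b) with some successor in Z. Z1 = {t0, t2, t3, t4, t6, t7, t9}; fixed.
Sat(E[(q ∨ b) U b]) = {t0, t2, t3, t4, t6, t7, t9}
EF E[(q ∨ b) U b]: least fixpoint, start Z0 = {t0, t2, t3, t4, t6, t7, t9}, add states with some successor in Z. Already a fixed point.
Sat(EF E[(q ∨ b) U b]) = {t0, t2, t3, t4, t6, t7, t9}
Sat(AX (EF E[(q ∨ b) U b])) = {s : every successor in {t0, t2, t3, t4, t6, t7, t9}} = {t0, t2, t3, t7, t9}
t2 ∈ Sat(AX (EF E[(q ∨ b) U b])) = {t0, t2, t3, t7, t9}, so the formula holds at t2.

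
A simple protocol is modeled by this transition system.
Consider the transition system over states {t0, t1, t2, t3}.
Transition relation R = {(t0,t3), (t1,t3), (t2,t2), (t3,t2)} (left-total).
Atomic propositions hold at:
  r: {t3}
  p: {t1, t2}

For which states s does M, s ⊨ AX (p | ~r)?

Sat(~r) = {t0, t1, t2}
Sat(p | ~r) = {t0, t1, t2}
Sat(AX (p | ~r)) = {s : every successor in {t0, t1, t2}} = {t2, t3}

{t2, t3}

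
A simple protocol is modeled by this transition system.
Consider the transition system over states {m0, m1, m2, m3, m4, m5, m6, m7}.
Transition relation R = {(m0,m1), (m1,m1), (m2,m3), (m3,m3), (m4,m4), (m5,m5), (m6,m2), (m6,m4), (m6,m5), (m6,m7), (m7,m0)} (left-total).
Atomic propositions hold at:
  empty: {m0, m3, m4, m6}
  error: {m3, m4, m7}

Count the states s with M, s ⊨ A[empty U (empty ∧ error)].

2

Sat(empty ∧ error) = {m3, m4}
A[empty U (empty ∧ error)]: least fixpoint, start Z0 = Sat((empty ∧ error)) = {m3, m4}, add states in Sat(empty) with every successor in Z. Already a fixed point.
Sat(A[empty U (empty ∧ error)]) = {m3, m4}
|Sat(A[empty U (empty ∧ error)])| = |{m3, m4}| = 2.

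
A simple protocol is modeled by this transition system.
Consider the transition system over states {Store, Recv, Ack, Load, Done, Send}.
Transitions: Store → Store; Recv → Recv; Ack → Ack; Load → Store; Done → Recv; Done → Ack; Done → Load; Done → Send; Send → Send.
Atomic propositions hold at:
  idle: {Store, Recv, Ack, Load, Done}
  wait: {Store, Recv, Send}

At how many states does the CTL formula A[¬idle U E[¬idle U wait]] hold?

3

Sat(¬idle) = {Send}
E[¬idle U wait]: least fixpoint, start Z0 = Sat(wait) = {Store, Recv, Send}, add states in Sat(¬idle) with some successor in Z. Already a fixed point.
Sat(E[¬idle U wait]) = {Store, Recv, Send}
A[¬idle U E[¬idle U wait]]: least fixpoint, start Z0 = Sat(E[¬idle U wait]) = {Store, Recv, Send}, add states in Sat(¬idle) with every successor in Z. Already a fixed point.
Sat(A[¬idle U E[¬idle U wait]]) = {Store, Recv, Send}
|Sat(A[¬idle U E[¬idle U wait]])| = |{Store, Recv, Send}| = 3.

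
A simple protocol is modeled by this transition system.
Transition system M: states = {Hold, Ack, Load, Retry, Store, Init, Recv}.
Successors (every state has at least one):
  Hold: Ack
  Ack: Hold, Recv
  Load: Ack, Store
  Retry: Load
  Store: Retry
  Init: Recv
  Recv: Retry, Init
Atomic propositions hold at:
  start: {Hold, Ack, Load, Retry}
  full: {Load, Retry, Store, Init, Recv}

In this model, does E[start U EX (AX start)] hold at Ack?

Sat(AX start) = {s : every successor in {Hold, Ack, Load, Retry}} = {Hold, Retry, Store}
Sat(EX (AX start)) = {s : some successor in {Hold, Retry, Store}} = {Ack, Load, Store, Recv}
E[start U EX (AX start)]: least fixpoint, start Z0 = Sat(EX (AX start)) = {Ack, Load, Store, Recv}, add states in Sat(start) with some successor in Z. Z1 = {Hold, Ack, Load, Retry, Store, Recv}; fixed.
Sat(E[start U EX (AX start)]) = {Hold, Ack, Load, Retry, Store, Recv}
Ack ∈ Sat(E[start U EX (AX start)]) = {Hold, Ack, Load, Retry, Store, Recv}, so the formula holds at Ack.

Yes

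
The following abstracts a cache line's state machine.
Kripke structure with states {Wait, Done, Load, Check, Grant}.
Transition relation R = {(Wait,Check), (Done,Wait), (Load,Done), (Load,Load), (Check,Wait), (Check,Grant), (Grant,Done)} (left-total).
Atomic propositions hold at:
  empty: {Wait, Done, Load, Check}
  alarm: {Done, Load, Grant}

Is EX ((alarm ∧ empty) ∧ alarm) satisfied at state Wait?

No

Sat(alarm ∧ empty) = {Done, Load}
Sat((alarm ∧ empty) ∧ alarm) = {Done, Load}
Sat(EX ((alarm ∧ empty) ∧ alarm)) = {s : some successor in {Done, Load}} = {Load, Grant}
Wait ∉ Sat(EX ((alarm ∧ empty) ∧ alarm)) = {Load, Grant}, so the formula does not hold at Wait.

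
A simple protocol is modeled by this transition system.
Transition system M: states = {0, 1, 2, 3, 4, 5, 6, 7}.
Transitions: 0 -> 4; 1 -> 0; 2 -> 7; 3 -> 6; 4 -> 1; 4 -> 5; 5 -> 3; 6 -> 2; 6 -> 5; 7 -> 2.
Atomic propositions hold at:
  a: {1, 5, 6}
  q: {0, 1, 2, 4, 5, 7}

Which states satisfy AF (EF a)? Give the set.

{0, 1, 3, 4, 5, 6}

EF a: least fixpoint, start Z0 = {1, 5, 6}, add states with some successor in Z. Z1 = {1, 3, 4, 5, 6}; Z2 = {0, 1, 3, 4, 5, 6}; fixed.
Sat(EF a) = {0, 1, 3, 4, 5, 6}
AF (EF a): least fixpoint, start Z0 = {0, 1, 3, 4, 5, 6}, add states with every successor in Z. Already a fixed point.
Sat(AF (EF a)) = {0, 1, 3, 4, 5, 6}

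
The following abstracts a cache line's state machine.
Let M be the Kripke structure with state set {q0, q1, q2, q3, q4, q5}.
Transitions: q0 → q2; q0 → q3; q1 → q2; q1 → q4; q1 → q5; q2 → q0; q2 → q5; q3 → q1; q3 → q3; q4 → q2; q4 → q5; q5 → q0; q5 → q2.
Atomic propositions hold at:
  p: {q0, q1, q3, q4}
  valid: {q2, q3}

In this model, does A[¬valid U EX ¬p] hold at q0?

Yes

Sat(¬valid) = {q0, q1, q4, q5}
Sat(¬p) = {q2, q5}
Sat(EX ¬p) = {s : some successor in {q2, q5}} = {q0, q1, q2, q4, q5}
A[¬valid U EX ¬p]: least fixpoint, start Z0 = Sat(EX ¬p) = {q0, q1, q2, q4, q5}, add states in Sat(¬valid) with every successor in Z. Already a fixed point.
Sat(A[¬valid U EX ¬p]) = {q0, q1, q2, q4, q5}
q0 ∈ Sat(A[¬valid U EX ¬p]) = {q0, q1, q2, q4, q5}, so the formula holds at q0.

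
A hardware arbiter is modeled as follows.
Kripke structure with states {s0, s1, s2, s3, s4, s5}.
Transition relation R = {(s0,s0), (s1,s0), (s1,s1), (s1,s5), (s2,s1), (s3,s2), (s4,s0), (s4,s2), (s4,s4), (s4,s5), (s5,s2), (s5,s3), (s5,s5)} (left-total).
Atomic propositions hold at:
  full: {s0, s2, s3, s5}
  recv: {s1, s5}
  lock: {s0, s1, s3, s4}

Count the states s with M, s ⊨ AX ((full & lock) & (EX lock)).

1

Sat(full & lock) = {s0, s3}
Sat(EX lock) = {s : some successor in {s0, s1, s3, s4}} = {s0, s1, s2, s4, s5}
Sat((full & lock) & (EX lock)) = {s0}
Sat(AX ((full & lock) & (EX lock))) = {s : every successor in {s0}} = {s0}
|Sat(AX ((full & lock) & (EX lock)))| = |{s0}| = 1.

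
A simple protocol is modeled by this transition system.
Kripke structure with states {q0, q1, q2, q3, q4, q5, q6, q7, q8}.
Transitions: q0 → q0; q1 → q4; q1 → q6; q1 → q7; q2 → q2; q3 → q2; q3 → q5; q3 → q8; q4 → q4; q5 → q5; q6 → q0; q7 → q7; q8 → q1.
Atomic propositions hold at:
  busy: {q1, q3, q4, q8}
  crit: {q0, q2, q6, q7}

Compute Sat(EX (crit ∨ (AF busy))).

{q0, q1, q2, q3, q4, q6, q7, q8}

AF busy: least fixpoint, start Z0 = {q1, q3, q4, q8}, add states with every successor in Z. Already a fixed point.
Sat(AF busy) = {q1, q3, q4, q8}
Sat(crit ∨ (AF busy)) = {q0, q1, q2, q3, q4, q6, q7, q8}
Sat(EX (crit ∨ (AF busy))) = {s : some successor in {q0, q1, q2, q3, q4, q6, q7, q8}} = {q0, q1, q2, q3, q4, q6, q7, q8}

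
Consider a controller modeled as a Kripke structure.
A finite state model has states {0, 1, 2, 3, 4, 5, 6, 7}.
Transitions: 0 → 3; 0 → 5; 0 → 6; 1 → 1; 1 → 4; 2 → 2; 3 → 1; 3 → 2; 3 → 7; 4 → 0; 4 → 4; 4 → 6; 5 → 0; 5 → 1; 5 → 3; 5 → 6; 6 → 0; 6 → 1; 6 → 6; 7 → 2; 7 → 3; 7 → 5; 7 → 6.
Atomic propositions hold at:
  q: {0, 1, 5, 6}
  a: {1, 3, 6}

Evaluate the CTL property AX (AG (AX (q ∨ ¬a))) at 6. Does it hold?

No

Sat(¬a) = {0, 2, 4, 5, 7}
Sat(q ∨ ¬a) = {0, 1, 2, 4, 5, 6, 7}
Sat(AX (q ∨ ¬a)) = {s : every successor in {0, 1, 2, 4, 5, 6, 7}} = {1, 2, 3, 4, 6}
AG (AX (q ∨ ¬a)): greatest fixpoint, start Z0 = {1, 2, 3, 4, 6}, keep only states in Sat with every successor in Z. Z1 = {1, 2}; Z2 = {2}; fixed.
Sat(AG (AX (q ∨ ¬a))) = {2}
Sat(AX (AG (AX (q ∨ ¬a)))) = {s : every successor in {2}} = {2}
6 ∉ Sat(AX (AG (AX (q ∨ ¬a)))) = {2}, so the formula does not hold at 6.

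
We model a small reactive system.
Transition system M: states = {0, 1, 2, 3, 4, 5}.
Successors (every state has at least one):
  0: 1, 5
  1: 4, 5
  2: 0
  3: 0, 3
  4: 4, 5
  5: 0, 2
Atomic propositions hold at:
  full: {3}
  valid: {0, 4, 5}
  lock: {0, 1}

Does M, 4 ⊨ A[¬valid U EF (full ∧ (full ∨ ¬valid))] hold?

No

Sat(¬valid) = {1, 2, 3}
Sat(full ∨ ¬valid) = {1, 2, 3}
Sat(full ∧ (full ∨ ¬valid)) = {3}
EF (full ∧ (full ∨ ¬valid)): least fixpoint, start Z0 = {3}, add states with some successor in Z. Already a fixed point.
Sat(EF (full ∧ (full ∨ ¬valid))) = {3}
A[¬valid U EF (full ∧ (full ∨ ¬valid))]: least fixpoint, start Z0 = Sat(EF (full ∧ (full ∨ ¬valid))) = {3}, add states in Sat(¬valid) with every successor in Z. Already a fixed point.
Sat(A[¬valid U EF (full ∧ (full ∨ ¬valid))]) = {3}
4 ∉ Sat(A[¬valid U EF (full ∧ (full ∨ ¬valid))]) = {3}, so the formula does not hold at 4.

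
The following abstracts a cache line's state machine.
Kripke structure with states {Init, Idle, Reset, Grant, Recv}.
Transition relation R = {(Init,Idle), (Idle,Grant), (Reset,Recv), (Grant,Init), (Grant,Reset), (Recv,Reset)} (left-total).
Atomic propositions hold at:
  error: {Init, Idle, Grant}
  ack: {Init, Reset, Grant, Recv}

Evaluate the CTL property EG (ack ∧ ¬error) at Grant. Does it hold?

Sat(¬error) = {Reset, Recv}
Sat(ack ∧ ¬error) = {Reset, Recv}
EG (ack ∧ ¬error): greatest fixpoint, start Z0 = {Reset, Recv}, keep only states in Sat with some successor in Z. Already a fixed point.
Sat(EG (ack ∧ ¬error)) = {Reset, Recv}
Grant ∉ Sat(EG (ack ∧ ¬error)) = {Reset, Recv}, so the formula does not hold at Grant.

No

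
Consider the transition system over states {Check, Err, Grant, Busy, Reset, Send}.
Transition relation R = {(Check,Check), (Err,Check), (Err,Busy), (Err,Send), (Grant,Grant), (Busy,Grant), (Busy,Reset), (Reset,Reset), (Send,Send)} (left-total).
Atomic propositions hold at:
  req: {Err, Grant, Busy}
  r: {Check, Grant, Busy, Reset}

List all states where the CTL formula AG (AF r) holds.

{Check, Grant, Busy, Reset}

AF r: least fixpoint, start Z0 = {Check, Grant, Busy, Reset}, add states with every successor in Z. Already a fixed point.
Sat(AF r) = {Check, Grant, Busy, Reset}
AG (AF r): greatest fixpoint, start Z0 = {Check, Grant, Busy, Reset}, keep only states in Sat with every successor in Z. Already a fixed point.
Sat(AG (AF r)) = {Check, Grant, Busy, Reset}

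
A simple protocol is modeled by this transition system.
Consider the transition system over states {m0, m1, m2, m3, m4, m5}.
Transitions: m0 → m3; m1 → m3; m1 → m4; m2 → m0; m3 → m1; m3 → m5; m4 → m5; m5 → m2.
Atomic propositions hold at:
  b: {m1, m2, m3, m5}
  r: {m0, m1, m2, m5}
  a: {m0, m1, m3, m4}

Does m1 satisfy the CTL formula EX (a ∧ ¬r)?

Sat(¬r) = {m3, m4}
Sat(a ∧ ¬r) = {m3, m4}
Sat(EX (a ∧ ¬r)) = {s : some successor in {m3, m4}} = {m0, m1}
m1 ∈ Sat(EX (a ∧ ¬r)) = {m0, m1}, so the formula holds at m1.

Yes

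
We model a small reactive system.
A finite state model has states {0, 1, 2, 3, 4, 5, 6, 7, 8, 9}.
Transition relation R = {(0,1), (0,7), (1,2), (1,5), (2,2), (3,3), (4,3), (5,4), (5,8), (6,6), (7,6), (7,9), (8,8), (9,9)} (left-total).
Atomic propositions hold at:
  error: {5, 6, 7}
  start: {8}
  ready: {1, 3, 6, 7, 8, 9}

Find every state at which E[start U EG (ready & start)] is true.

{8}

Sat(ready & start) = {8}
EG (ready & start): greatest fixpoint, start Z0 = {8}, keep only states in Sat with some successor in Z. Already a fixed point.
Sat(EG (ready & start)) = {8}
E[start U EG (ready & start)]: least fixpoint, start Z0 = Sat(EG (ready & start)) = {8}, add states in Sat(start) with some successor in Z. Already a fixed point.
Sat(E[start U EG (ready & start)]) = {8}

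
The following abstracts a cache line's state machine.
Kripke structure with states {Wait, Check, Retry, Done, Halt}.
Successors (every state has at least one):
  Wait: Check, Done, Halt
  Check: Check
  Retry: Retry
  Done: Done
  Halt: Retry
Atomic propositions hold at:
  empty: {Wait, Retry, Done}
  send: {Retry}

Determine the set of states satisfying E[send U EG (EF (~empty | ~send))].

Sat(~empty) = {Check, Halt}
Sat(~send) = {Wait, Check, Done, Halt}
Sat(~empty | ~send) = {Wait, Check, Done, Halt}
EF (~empty | ~send): least fixpoint, start Z0 = {Wait, Check, Done, Halt}, add states with some successor in Z. Already a fixed point.
Sat(EF (~empty | ~send)) = {Wait, Check, Done, Halt}
EG (EF (~empty | ~send)): greatest fixpoint, start Z0 = {Wait, Check, Done, Halt}, keep only states in Sat with some successor in Z. Z1 = {Wait, Check, Done}; fixed.
Sat(EG (EF (~empty | ~send))) = {Wait, Check, Done}
E[send U EG (EF (~empty | ~send))]: least fixpoint, start Z0 = Sat(EG (EF (~empty | ~send))) = {Wait, Check, Done}, add states in Sat(send) with some successor in Z. Already a fixed point.
Sat(E[send U EG (EF (~empty | ~send))]) = {Wait, Check, Done}

{Wait, Check, Done}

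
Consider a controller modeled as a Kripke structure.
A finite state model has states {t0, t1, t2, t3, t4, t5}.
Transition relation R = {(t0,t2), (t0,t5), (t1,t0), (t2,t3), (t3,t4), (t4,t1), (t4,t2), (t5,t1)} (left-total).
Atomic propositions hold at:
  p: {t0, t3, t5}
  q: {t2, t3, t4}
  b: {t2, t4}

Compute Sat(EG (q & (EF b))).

EF b: least fixpoint, start Z0 = {t2, t4}, add states with some successor in Z. Z1 = {t0, t2, t3, t4}; Z2 = {t0, t1, t2, t3, t4}; Z3 = {t0, t1, t2, t3, t4, t5}; fixed.
Sat(EF b) = {t0, t1, t2, t3, t4, t5}
Sat(q & (EF b)) = {t2, t3, t4}
EG (q & (EF b)): greatest fixpoint, start Z0 = {t2, t3, t4}, keep only states in Sat with some successor in Z. Already a fixed point.
Sat(EG (q & (EF b))) = {t2, t3, t4}

{t2, t3, t4}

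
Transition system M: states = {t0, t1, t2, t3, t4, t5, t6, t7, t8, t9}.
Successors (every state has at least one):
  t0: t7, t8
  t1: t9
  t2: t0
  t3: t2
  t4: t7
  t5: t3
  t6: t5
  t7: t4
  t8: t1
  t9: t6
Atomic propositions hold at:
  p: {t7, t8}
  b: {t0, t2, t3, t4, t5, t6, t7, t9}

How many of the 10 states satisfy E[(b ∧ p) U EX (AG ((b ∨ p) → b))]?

3

Sat(b ∧ p) = {t7}
Sat(b ∨ p) = {t0, t2, t3, t4, t5, t6, t7, t8, t9}
Sat((b ∨ p) → b) = {t0, t1, t2, t3, t4, t5, t6, t7, t9}
AG ((b ∨ p) → b): greatest fixpoint, start Z0 = {t0, t1, t2, t3, t4, t5, t6, t7, t9}, keep only states in Sat with every successor in Z. Z1 = {t1, t2, t3, t4, t5, t6, t7, t9}; Z2 = {t1, t3, t4, t5, t6, t7, t9}; Z3 = {t1, t4, t5, t6, t7, t9}; Z4 = {t1, t4, t6, t7, t9}; Z5 = {t1, t4, t7, t9}; Z6 = {t1, t4, t7}; Z7 = {t4, t7}; fixed.
Sat(AG ((b ∨ p) → b)) = {t4, t7}
Sat(EX (AG ((b ∨ p) → b))) = {s : some successor in {t4, t7}} = {t0, t4, t7}
E[(b ∧ p) U EX (AG ((b ∨ p) → b))]: least fixpoint, start Z0 = Sat(EX (AG ((b ∨ p) → b))) = {t0, t4, t7}, add states in Sat(b ∧ p) with some successor in Z. Already a fixed point.
Sat(E[(b ∧ p) U EX (AG ((b ∨ p) → b))]) = {t0, t4, t7}
|Sat(E[(b ∧ p) U EX (AG ((b ∨ p) → b))])| = |{t0, t4, t7}| = 3.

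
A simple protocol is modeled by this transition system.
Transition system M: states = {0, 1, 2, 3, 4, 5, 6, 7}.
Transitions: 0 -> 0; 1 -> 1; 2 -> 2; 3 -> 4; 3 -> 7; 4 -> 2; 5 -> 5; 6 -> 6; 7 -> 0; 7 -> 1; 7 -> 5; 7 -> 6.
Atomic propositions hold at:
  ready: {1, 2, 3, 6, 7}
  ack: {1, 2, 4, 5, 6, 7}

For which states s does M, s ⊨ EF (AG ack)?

AG ack: greatest fixpoint, start Z0 = {1, 2, 4, 5, 6, 7}, keep only states in Sat with every successor in Z. Z1 = {1, 2, 4, 5, 6}; fixed.
Sat(AG ack) = {1, 2, 4, 5, 6}
EF (AG ack): least fixpoint, start Z0 = {1, 2, 4, 5, 6}, add states with some successor in Z. Z1 = {1, 2, 3, 4, 5, 6, 7}; fixed.
Sat(EF (AG ack)) = {1, 2, 3, 4, 5, 6, 7}

{1, 2, 3, 4, 5, 6, 7}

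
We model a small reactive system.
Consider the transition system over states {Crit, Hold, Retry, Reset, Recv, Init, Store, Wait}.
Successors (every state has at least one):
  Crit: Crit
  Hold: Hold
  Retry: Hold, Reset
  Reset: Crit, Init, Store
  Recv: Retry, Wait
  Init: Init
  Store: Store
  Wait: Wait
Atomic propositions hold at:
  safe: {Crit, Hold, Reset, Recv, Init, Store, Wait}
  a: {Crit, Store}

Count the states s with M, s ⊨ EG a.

EG a: greatest fixpoint, start Z0 = {Crit, Store}, keep only states in Sat with some successor in Z. Already a fixed point.
Sat(EG a) = {Crit, Store}
|Sat(EG a)| = |{Crit, Store}| = 2.

2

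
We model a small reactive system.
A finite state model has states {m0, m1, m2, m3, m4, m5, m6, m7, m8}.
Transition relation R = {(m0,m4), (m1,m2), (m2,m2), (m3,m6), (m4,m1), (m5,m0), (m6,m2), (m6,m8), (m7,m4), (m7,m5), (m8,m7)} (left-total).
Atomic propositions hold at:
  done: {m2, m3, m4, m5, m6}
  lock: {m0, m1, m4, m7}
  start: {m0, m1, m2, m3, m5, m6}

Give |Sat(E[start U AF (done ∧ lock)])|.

Sat(done ∧ lock) = {m4}
AF (done ∧ lock): least fixpoint, start Z0 = {m4}, add states with every successor in Z. Z1 = {m0, m4}; Z2 = {m0, m4, m5}; Z3 = {m0, m4, m5, m7}; Z4 = {m0, m4, m5, m7, m8}; fixed.
Sat(AF (done ∧ lock)) = {m0, m4, m5, m7, m8}
E[start U AF (done ∧ lock)]: least fixpoint, start Z0 = Sat(AF (done ∧ lock)) = {m0, m4, m5, m7, m8}, add states in Sat(start) with some successor in Z. Z1 = {m0, m4, m5, m6, m7, m8}; Z2 = {m0, m3, m4, m5, m6, m7, m8}; fixed.
Sat(E[start U AF (done ∧ lock)]) = {m0, m3, m4, m5, m6, m7, m8}
|Sat(E[start U AF (done ∧ lock)])| = |{m0, m3, m4, m5, m6, m7, m8}| = 7.

7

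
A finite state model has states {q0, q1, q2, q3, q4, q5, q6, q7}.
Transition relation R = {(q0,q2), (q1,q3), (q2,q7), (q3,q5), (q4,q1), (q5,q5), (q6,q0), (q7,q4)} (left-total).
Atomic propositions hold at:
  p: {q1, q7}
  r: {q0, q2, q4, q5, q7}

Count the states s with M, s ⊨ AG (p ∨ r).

Sat(p ∨ r) = {q0, q1, q2, q4, q5, q7}
AG (p ∨ r): greatest fixpoint, start Z0 = {q0, q1, q2, q4, q5, q7}, keep only states in Sat with every successor in Z. Z1 = {q0, q2, q4, q5, q7}; Z2 = {q0, q2, q5, q7}; Z3 = {q0, q2, q5}; Z4 = {q0, q5}; Z5 = {q5}; fixed.
Sat(AG (p ∨ r)) = {q5}
|Sat(AG (p ∨ r))| = |{q5}| = 1.

1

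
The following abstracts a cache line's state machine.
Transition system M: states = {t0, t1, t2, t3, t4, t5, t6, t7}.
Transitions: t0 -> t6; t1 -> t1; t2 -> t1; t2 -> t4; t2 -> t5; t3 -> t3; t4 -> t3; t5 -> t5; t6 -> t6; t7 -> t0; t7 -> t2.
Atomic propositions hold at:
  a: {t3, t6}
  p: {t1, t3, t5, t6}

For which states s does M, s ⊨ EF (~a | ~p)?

Sat(~a) = {t0, t1, t2, t4, t5, t7}
Sat(~p) = {t0, t2, t4, t7}
Sat(~a | ~p) = {t0, t1, t2, t4, t5, t7}
EF (~a | ~p): least fixpoint, start Z0 = {t0, t1, t2, t4, t5, t7}, add states with some successor in Z. Already a fixed point.
Sat(EF (~a | ~p)) = {t0, t1, t2, t4, t5, t7}

{t0, t1, t2, t4, t5, t7}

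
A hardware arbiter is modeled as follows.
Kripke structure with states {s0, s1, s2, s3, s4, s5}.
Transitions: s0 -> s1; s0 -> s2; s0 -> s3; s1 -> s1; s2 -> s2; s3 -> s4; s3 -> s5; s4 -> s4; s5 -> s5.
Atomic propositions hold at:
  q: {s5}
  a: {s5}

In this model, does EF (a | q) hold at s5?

Sat(a | q) = {s5}
EF (a | q): least fixpoint, start Z0 = {s5}, add states with some successor in Z. Z1 = {s3, s5}; Z2 = {s0, s3, s5}; fixed.
Sat(EF (a | q)) = {s0, s3, s5}
s5 ∈ Sat(EF (a | q)) = {s0, s3, s5}, so the formula holds at s5.

Yes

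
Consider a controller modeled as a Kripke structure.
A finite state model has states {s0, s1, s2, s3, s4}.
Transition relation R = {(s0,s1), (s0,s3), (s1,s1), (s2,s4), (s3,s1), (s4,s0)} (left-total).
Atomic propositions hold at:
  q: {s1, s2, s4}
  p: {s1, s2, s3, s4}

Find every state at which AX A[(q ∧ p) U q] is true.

Sat(q ∧ p) = {s1, s2, s4}
A[(q ∧ p) U q]: least fixpoint, start Z0 = Sat(q) = {s1, s2, s4}, add states in Sat(q ∧ p) with every successor in Z. Already a fixed point.
Sat(A[(q ∧ p) U q]) = {s1, s2, s4}
Sat(AX A[(q ∧ p) U q]) = {s : every successor in {s1, s2, s4}} = {s1, s2, s3}

{s1, s2, s3}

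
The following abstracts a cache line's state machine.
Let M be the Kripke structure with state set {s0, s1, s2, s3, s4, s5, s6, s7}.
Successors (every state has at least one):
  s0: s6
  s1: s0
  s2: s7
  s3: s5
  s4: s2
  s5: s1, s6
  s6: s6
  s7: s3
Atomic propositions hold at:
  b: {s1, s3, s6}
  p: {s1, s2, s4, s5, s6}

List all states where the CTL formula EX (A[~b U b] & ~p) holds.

{s1, s2, s7}

Sat(~b) = {s0, s2, s4, s5, s7}
A[~b U b]: least fixpoint, start Z0 = Sat(b) = {s1, s3, s6}, add states in Sat(~b) with every successor in Z. Z1 = {s0, s1, s3, s5, s6, s7}; Z2 = {s0, s1, s2, s3, s5, s6, s7}; Z3 = {s0, s1, s2, s3, s4, s5, s6, s7}; fixed.
Sat(A[~b U b]) = {s0, s1, s2, s3, s4, s5, s6, s7}
Sat(~p) = {s0, s3, s7}
Sat(A[~b U b] & ~p) = {s0, s3, s7}
Sat(EX (A[~b U b] & ~p)) = {s : some successor in {s0, s3, s7}} = {s1, s2, s7}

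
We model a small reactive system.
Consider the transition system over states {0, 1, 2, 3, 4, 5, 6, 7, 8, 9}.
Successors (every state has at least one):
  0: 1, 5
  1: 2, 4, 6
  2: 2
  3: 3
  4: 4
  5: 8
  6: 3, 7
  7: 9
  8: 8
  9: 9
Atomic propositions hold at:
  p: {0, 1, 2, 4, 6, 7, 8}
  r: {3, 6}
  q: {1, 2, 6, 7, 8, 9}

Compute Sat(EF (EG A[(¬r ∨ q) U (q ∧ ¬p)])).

{0, 1, 6, 7, 9}

Sat(¬r) = {0, 1, 2, 4, 5, 7, 8, 9}
Sat(¬r ∨ q) = {0, 1, 2, 4, 5, 6, 7, 8, 9}
Sat(¬p) = {3, 5, 9}
Sat(q ∧ ¬p) = {9}
A[(¬r ∨ q) U (q ∧ ¬p)]: least fixpoint, start Z0 = Sat((q ∧ ¬p)) = {9}, add states in Sat(¬r ∨ q) with every successor in Z. Z1 = {7, 9}; fixed.
Sat(A[(¬r ∨ q) U (q ∧ ¬p)]) = {7, 9}
EG A[(¬r ∨ q) U (q ∧ ¬p)]: greatest fixpoint, start Z0 = {7, 9}, keep only states in Sat with some successor in Z. Already a fixed point.
Sat(EG A[(¬r ∨ q) U (q ∧ ¬p)]) = {7, 9}
EF (EG A[(¬r ∨ q) U (q ∧ ¬p)]): least fixpoint, start Z0 = {7, 9}, add states with some successor in Z. Z1 = {6, 7, 9}; Z2 = {1, 6, 7, 9}; Z3 = {0, 1, 6, 7, 9}; fixed.
Sat(EF (EG A[(¬r ∨ q) U (q ∧ ¬p)])) = {0, 1, 6, 7, 9}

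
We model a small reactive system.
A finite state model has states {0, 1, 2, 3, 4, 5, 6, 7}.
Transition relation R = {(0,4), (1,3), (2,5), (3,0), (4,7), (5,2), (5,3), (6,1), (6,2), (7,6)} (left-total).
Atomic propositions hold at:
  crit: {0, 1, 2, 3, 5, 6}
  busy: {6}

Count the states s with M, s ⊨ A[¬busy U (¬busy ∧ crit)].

5

Sat(¬busy) = {0, 1, 2, 3, 4, 5, 7}
Sat(¬busy ∧ crit) = {0, 1, 2, 3, 5}
A[¬busy U (¬busy ∧ crit)]: least fixpoint, start Z0 = Sat((¬busy ∧ crit)) = {0, 1, 2, 3, 5}, add states in Sat(¬busy) with every successor in Z. Already a fixed point.
Sat(A[¬busy U (¬busy ∧ crit)]) = {0, 1, 2, 3, 5}
|Sat(A[¬busy U (¬busy ∧ crit)])| = |{0, 1, 2, 3, 5}| = 5.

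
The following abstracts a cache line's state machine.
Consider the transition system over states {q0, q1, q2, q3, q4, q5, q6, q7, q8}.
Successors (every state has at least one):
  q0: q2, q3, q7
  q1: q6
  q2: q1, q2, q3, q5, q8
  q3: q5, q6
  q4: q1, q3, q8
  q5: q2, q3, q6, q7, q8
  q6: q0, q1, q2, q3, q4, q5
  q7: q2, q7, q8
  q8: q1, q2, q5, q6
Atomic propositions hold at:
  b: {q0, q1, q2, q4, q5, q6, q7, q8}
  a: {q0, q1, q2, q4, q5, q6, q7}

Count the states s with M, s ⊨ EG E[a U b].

E[a U b]: least fixpoint, start Z0 = Sat(b) = {q0, q1, q2, q4, q5, q6, q7, q8}, add states in Sat(a) with some successor in Z. Already a fixed point.
Sat(E[a U b]) = {q0, q1, q2, q4, q5, q6, q7, q8}
EG E[a U b]: greatest fixpoint, start Z0 = {q0, q1, q2, q4, q5, q6, q7, q8}, keep only states in Sat with some successor in Z. Already a fixed point.
Sat(EG E[a U b]) = {q0, q1, q2, q4, q5, q6, q7, q8}
|Sat(EG E[a U b])| = |{q0, q1, q2, q4, q5, q6, q7, q8}| = 8.

8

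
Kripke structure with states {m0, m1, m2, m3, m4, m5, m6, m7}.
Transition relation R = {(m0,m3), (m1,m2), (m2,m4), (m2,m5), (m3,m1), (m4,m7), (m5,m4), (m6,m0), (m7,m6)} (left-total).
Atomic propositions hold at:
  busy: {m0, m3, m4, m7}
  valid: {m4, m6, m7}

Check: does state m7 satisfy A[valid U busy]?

A[valid U busy]: least fixpoint, start Z0 = Sat(busy) = {m0, m3, m4, m7}, add states in Sat(valid) with every successor in Z. Z1 = {m0, m3, m4, m6, m7}; fixed.
Sat(A[valid U busy]) = {m0, m3, m4, m6, m7}
m7 ∈ Sat(A[valid U busy]) = {m0, m3, m4, m6, m7}, so the formula holds at m7.

Yes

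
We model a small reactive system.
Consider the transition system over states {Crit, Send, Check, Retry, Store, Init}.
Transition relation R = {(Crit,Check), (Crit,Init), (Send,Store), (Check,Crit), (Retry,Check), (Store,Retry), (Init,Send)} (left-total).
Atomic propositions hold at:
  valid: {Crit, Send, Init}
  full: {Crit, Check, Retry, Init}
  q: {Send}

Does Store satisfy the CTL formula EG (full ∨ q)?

No

Sat(full ∨ q) = {Crit, Send, Check, Retry, Init}
EG (full ∨ q): greatest fixpoint, start Z0 = {Crit, Send, Check, Retry, Init}, keep only states in Sat with some successor in Z. Z1 = {Crit, Check, Retry, Init}; Z2 = {Crit, Check, Retry}; fixed.
Sat(EG (full ∨ q)) = {Crit, Check, Retry}
Store ∉ Sat(EG (full ∨ q)) = {Crit, Check, Retry}, so the formula does not hold at Store.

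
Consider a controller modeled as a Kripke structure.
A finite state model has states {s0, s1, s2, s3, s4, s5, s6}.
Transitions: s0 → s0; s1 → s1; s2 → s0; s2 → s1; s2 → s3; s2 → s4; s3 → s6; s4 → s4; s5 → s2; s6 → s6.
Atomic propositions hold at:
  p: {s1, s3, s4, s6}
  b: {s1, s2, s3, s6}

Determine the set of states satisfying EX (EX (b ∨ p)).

{s1, s2, s3, s4, s5, s6}

Sat(b ∨ p) = {s1, s2, s3, s4, s6}
Sat(EX (b ∨ p)) = {s : some successor in {s1, s2, s3, s4, s6}} = {s1, s2, s3, s4, s5, s6}
Sat(EX (EX (b ∨ p))) = {s : some successor in {s1, s2, s3, s4, s5, s6}} = {s1, s2, s3, s4, s5, s6}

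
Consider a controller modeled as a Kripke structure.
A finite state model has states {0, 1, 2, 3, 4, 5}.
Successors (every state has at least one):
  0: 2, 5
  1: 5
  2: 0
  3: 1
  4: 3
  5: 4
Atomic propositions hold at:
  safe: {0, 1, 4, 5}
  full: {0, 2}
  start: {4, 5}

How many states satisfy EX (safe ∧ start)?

3

Sat(safe ∧ start) = {4, 5}
Sat(EX (safe ∧ start)) = {s : some successor in {4, 5}} = {0, 1, 5}
|Sat(EX (safe ∧ start))| = |{0, 1, 5}| = 3.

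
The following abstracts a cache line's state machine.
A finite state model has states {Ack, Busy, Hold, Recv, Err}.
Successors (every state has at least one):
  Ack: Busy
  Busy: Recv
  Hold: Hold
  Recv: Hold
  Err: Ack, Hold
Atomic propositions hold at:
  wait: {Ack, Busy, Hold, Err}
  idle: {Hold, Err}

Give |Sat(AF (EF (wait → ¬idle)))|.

4

Sat(¬idle) = {Ack, Busy, Recv}
Sat(wait → ¬idle) = {Ack, Busy, Recv}
EF (wait → ¬idle): least fixpoint, start Z0 = {Ack, Busy, Recv}, add states with some successor in Z. Z1 = {Ack, Busy, Recv, Err}; fixed.
Sat(EF (wait → ¬idle)) = {Ack, Busy, Recv, Err}
AF (EF (wait → ¬idle)): least fixpoint, start Z0 = {Ack, Busy, Recv, Err}, add states with every successor in Z. Already a fixed point.
Sat(AF (EF (wait → ¬idle))) = {Ack, Busy, Recv, Err}
|Sat(AF (EF (wait → ¬idle)))| = |{Ack, Busy, Recv, Err}| = 4.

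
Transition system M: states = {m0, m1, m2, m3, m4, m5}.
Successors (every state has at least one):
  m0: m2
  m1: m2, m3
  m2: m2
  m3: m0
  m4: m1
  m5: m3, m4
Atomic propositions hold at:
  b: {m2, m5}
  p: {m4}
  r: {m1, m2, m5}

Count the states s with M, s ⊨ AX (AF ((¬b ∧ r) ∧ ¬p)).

1

Sat(¬b) = {m0, m1, m3, m4}
Sat(¬b ∧ r) = {m1}
Sat(¬p) = {m0, m1, m2, m3, m5}
Sat((¬b ∧ r) ∧ ¬p) = {m1}
AF ((¬b ∧ r) ∧ ¬p): least fixpoint, start Z0 = {m1}, add states with every successor in Z. Z1 = {m1, m4}; fixed.
Sat(AF ((¬b ∧ r) ∧ ¬p)) = {m1, m4}
Sat(AX (AF ((¬b ∧ r) ∧ ¬p))) = {s : every successor in {m1, m4}} = {m4}
|Sat(AX (AF ((¬b ∧ r) ∧ ¬p)))| = |{m4}| = 1.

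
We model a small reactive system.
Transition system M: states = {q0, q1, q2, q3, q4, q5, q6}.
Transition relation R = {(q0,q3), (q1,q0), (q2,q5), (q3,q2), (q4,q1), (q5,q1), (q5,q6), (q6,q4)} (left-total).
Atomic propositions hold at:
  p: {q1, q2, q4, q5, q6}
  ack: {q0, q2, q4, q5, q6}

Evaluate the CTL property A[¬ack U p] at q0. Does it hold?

No

Sat(¬ack) = {q1, q3}
A[¬ack U p]: least fixpoint, start Z0 = Sat(p) = {q1, q2, q4, q5, q6}, add states in Sat(¬ack) with every successor in Z. Z1 = {q1, q2, q3, q4, q5, q6}; fixed.
Sat(A[¬ack U p]) = {q1, q2, q3, q4, q5, q6}
q0 ∉ Sat(A[¬ack U p]) = {q1, q2, q3, q4, q5, q6}, so the formula does not hold at q0.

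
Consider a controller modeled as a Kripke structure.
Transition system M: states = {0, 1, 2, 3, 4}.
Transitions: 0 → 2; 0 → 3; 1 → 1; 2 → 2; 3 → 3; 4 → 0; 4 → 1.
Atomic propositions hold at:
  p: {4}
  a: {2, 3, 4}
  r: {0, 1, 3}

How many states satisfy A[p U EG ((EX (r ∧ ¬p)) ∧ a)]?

1

Sat(¬p) = {0, 1, 2, 3}
Sat(r ∧ ¬p) = {0, 1, 3}
Sat(EX (r ∧ ¬p)) = {s : some successor in {0, 1, 3}} = {0, 1, 3, 4}
Sat((EX (r ∧ ¬p)) ∧ a) = {3, 4}
EG ((EX (r ∧ ¬p)) ∧ a): greatest fixpoint, start Z0 = {3, 4}, keep only states in Sat with some successor in Z. Z1 = {3}; fixed.
Sat(EG ((EX (r ∧ ¬p)) ∧ a)) = {3}
A[p U EG ((EX (r ∧ ¬p)) ∧ a)]: least fixpoint, start Z0 = Sat(EG ((EX (r ∧ ¬p)) ∧ a)) = {3}, add states in Sat(p) with every successor in Z. Already a fixed point.
Sat(A[p U EG ((EX (r ∧ ¬p)) ∧ a)]) = {3}
|Sat(A[p U EG ((EX (r ∧ ¬p)) ∧ a)])| = |{3}| = 1.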